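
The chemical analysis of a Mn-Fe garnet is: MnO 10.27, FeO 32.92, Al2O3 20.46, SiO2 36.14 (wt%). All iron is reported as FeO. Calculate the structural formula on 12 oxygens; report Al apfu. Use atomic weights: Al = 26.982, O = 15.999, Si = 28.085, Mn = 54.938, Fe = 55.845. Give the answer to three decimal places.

MnO (M=70.937): mol = 0.14478; Mn = 0.14478, O = 0.14478.
FeO (M=71.844): mol = 0.45822; Fe = 0.45822, O = 0.45822.
Al2O3 (M=101.961): mol = 0.20066; Al = 0.40132, O = 0.60198.
SiO2 (M=60.083): mol = 0.60150; Si = 0.60150, O = 1.20300.
ΣO = 2.40798; factor = 12/ΣO = 4.98343.
Al apfu = 0.40132 × 4.98343 = 2.000.

2.000 Al apfu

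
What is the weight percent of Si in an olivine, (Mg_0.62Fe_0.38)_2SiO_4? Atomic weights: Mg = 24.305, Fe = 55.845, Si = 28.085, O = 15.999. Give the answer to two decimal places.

M((Mg_0.62Fe_0.38)_2SiO_4) = 164.661 g/mol.
Si contributes 1 × 28.085 = 28.085 g per mole.
28.085/164.661 = 0.1706 → 17.06%.

17.06 wt%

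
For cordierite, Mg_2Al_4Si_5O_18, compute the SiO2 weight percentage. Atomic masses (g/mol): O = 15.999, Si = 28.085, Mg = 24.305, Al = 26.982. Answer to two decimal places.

Formula mass = 584.945 g/mol.
5 Si → 5.0000 mol SiO2 per formula unit; M(SiO2) = 60.083, so SiO2 mass = 300.415 g.
300.415/584.945 × 100 = 51.36 wt%.

51.36 wt%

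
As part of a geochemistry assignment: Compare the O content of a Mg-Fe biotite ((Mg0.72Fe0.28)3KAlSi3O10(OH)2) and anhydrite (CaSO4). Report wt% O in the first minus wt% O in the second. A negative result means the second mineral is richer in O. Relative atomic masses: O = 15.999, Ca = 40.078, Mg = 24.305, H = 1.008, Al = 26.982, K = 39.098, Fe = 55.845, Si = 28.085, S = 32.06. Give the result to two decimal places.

-3.74 percentage points

M((Mg0.72Fe0.28)3KAlSi3O10(OH)2) = 443.748 g/mol, so wt% O = 191.988/443.748 × 100 = 43.27%.
M(CaSO4) = 136.134 g/mol, so wt% O = 63.996/136.134 × 100 = 47.01%.
43.27 − 47.01 = -3.74 pp.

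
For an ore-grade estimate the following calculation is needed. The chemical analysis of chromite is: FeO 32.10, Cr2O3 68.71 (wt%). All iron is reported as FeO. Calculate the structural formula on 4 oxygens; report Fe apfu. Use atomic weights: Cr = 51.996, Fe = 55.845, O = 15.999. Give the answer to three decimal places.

0.991 Fe apfu

32.10 wt% FeO ÷ 71.844 g/mol = 0.44680 mol, giving 0.44680 Fe and 0.44680 O.
68.71 wt% Cr2O3 ÷ 151.989 g/mol = 0.45207 mol, giving 0.90414 Cr and 1.35621 O.
Oxygen sums to 1.80301; scaling by 4/1.80301 = 2.21851 puts the formula on 4 O.
Fe: 0.44680 × 2.21851 = 0.991 atoms per formula unit.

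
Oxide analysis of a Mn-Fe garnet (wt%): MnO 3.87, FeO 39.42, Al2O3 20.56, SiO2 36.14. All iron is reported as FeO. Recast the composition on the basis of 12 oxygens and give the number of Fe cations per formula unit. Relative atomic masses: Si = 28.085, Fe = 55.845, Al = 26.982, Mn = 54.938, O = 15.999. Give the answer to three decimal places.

3.87 wt% MnO ÷ 70.937 g/mol = 0.05456 mol, giving 0.05456 Mn and 0.05456 O.
39.42 wt% FeO ÷ 71.844 g/mol = 0.54869 mol, giving 0.54869 Fe and 0.54869 O.
20.56 wt% Al2O3 ÷ 101.961 g/mol = 0.20165 mol, giving 0.40330 Al and 0.60495 O.
36.14 wt% SiO2 ÷ 60.083 g/mol = 0.60150 mol, giving 0.60150 Si and 1.20300 O.
Oxygen sums to 2.41120; scaling by 12/2.41120 = 4.97678 puts the formula on 12 O.
Fe: 0.54869 × 4.97678 = 2.731 atoms per formula unit.

2.731 Fe apfu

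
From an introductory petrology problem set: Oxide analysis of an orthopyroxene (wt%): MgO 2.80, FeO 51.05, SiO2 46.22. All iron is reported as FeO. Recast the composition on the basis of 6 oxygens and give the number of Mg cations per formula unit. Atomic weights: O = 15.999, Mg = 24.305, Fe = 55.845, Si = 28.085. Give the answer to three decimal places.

0.180 Mg apfu

MgO: 2.80/40.304 = 0.06947 mol → 0.06947 mol Mg, 0.06947 mol O.
FeO: 51.05/71.844 = 0.71057 mol → 0.71057 mol Fe, 0.71057 mol O.
SiO2: 46.22/60.083 = 0.76927 mol → 0.76927 mol Si, 1.53854 mol O.
Total oxygen = 2.31858 mol. Normalization factor = 6/2.31858 = 2.58779.
Mg per 6 O = 0.06947 × 2.58779 = 0.180.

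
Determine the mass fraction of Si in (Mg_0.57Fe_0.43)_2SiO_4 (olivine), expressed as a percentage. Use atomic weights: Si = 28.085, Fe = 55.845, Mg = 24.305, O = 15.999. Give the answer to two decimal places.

16.74 wt%

Molar mass of (Mg_0.57Fe_0.43)_2SiO_4: 1.14*24.305 + 0.86*55.845 + 1*28.085 + 4*15.999 = 167.815 g/mol.
Mass of Si per formula unit: 1 × 28.085 = 28.085 g.
Weight fraction Si = 28.085 / 167.815 = 0.1674.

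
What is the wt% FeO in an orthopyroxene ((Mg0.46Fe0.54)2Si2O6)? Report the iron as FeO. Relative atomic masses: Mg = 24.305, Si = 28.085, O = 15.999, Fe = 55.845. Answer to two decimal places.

33.04 wt%

Molar mass of (Mg0.46Fe0.54)2Si2O6 = 0.92×24.305 + 1.08×55.845 + 2×28.085 + 6×15.999 = 234.837 g/mol.
Each formula unit contains 1.08 Fe, equivalent to 1.08/1 = 1.0800 mol FeO.
M(FeO) = 1×55.845 + 1×15.999 = 71.844 g/mol.
Mass of FeO per formula unit = 1.0800 × 71.844 = 77.592 g.
FeO wt% = 77.592 / 234.837 × 100 = 33.04%.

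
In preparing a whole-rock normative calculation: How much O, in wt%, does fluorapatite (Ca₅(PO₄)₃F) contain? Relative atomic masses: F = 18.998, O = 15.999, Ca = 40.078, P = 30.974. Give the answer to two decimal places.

38.07 wt%

M(Ca₅(PO₄)₃F) = 504.298 g/mol.
O contributes 12 × 15.999 = 191.988 g per mole.
191.988/504.298 = 0.3807 → 38.07%.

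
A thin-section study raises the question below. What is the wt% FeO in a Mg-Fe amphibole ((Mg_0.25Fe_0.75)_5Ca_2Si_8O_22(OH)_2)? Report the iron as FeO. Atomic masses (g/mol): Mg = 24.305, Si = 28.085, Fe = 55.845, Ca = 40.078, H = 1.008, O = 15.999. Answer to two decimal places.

28.95 wt%

Molar mass of (Mg_0.25Fe_0.75)_5Ca_2Si_8O_22(OH)_2 = 1.25·24.305 + 3.75·55.845 + 2·40.078 + 8·28.085 + 24·15.999 + 2·1.008 = 930.628 g/mol.
Each formula unit contains 3.75 Fe, equivalent to 3.75/1 = 3.7500 mol FeO.
M(FeO) = 1×55.845 + 1×15.999 = 71.844 g/mol.
Mass of FeO per formula unit = 3.7500 × 71.844 = 269.415 g.
FeO wt% = 269.415 / 930.628 × 100 = 28.95%.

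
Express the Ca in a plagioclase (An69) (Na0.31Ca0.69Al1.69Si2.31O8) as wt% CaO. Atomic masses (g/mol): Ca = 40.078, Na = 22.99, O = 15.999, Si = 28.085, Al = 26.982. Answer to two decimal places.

14.16 wt%

Formula mass = 273.249 g/mol.
0.69 Ca → 0.6900 mol CaO per formula unit; M(CaO) = 56.077, so CaO mass = 38.693 g.
38.693/273.249 × 100 = 14.16 wt%.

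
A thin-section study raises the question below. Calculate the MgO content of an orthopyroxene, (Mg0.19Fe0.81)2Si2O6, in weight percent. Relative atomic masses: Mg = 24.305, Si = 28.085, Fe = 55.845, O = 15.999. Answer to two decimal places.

6.08 wt%

M((Mg0.19Fe0.81)2Si2O6) = 251.869 g/mol; M(MgO) = 40.304 g/mol.
Moles MgO per formula unit = 0.38 Mg ÷ 1 = 0.3800.
MgO fraction = (0.3800 × 40.304) / 251.869 = 15.316/251.869 = 0.0608.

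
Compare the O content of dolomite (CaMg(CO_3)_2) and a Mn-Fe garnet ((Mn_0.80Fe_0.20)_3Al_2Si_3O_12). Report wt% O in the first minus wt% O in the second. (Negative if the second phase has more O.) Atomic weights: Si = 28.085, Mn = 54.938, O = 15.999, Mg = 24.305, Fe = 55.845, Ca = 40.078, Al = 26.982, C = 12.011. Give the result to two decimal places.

O in CaMg(CO_3)_2: molar mass 184.399 g/mol; 6×15.999 = 95.994 g → 52.06 wt%.
O in (Mn_0.80Fe_0.20)_3Al_2Si_3O_12: molar mass 495.565 g/mol; 12×15.999 = 191.988 g → 38.74 wt%.
Difference = 52.06 − 38.74 = 13.32 percentage points.

13.32 percentage points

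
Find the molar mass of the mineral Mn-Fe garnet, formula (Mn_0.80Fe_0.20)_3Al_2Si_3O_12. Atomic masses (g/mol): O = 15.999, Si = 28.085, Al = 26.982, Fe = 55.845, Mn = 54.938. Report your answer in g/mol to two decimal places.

M = 2.40(54.938) + 0.60(55.845) + 2(26.982) + 3(28.085) + 12(15.999)

495.57 g/mol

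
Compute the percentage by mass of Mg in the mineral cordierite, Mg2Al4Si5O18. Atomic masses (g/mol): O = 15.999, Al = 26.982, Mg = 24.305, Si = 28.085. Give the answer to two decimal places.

8.31 mass %

M(Mg2Al4Si5O18) = 584.945 g/mol.
Mg contributes 2 × 24.305 = 48.610 g per mole.
48.610/584.945 = 0.0831 → 8.31%.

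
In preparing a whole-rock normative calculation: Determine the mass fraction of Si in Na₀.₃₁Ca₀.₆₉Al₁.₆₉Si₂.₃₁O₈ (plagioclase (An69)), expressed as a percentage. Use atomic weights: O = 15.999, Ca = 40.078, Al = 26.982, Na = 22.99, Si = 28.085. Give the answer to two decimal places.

Formula mass = 0.31·22.99 + 0.69·40.078 + 1.69·26.982 + 2.31·28.085 + 8·15.999 = 273.249 g/mol, of which 64.876 g is Si.
So Si makes up 64.876/273.249 = 0.2374 of the mass, i.e. 23.74%.

23.74 wt%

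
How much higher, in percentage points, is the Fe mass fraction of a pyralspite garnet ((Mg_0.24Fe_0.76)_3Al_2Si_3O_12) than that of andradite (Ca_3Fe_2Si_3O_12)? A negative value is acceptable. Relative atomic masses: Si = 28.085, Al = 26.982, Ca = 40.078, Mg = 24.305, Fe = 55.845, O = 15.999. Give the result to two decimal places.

4.82 percentage points

Fe in (Mg_0.24Fe_0.76)_3Al_2Si_3O_12: molar mass 475.033 g/mol; 2.28×55.845 = 127.327 g → 26.80 wt%.
Fe in Ca_3Fe_2Si_3O_12: molar mass 508.167 g/mol; 2×55.845 = 111.690 g → 21.98 wt%.
Difference = 26.80 − 21.98 = 4.82 percentage points.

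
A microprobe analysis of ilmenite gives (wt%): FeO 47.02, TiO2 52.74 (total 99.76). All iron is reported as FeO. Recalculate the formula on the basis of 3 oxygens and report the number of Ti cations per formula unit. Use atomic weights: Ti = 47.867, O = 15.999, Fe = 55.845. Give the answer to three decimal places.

FeO (M=71.844): mol = 0.65447; Fe = 0.65447, O = 0.65447.
TiO2 (M=79.865): mol = 0.66036; Ti = 0.66036, O = 1.32072.
ΣO = 1.97519; factor = 3/ΣO = 1.51884.
Ti apfu = 0.66036 × 1.51884 = 1.003.

1.003 Ti apfu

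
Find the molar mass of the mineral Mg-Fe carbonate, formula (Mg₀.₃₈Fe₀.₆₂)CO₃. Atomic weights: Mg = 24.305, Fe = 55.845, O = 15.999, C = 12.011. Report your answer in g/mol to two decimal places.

Mg: 0.38 × 24.305 = 9.2359
Fe: 0.62 × 55.845 = 34.6239
C: 1 × 12.011 = 12.0110
O: 3 × 15.999 = 47.9970
Summing the contributions gives the formula mass.

103.87 g/mol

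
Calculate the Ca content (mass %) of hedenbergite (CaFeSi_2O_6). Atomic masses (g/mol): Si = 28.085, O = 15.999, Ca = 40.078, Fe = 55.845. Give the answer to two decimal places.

16.15 mass %

Molar mass of CaFeSi_2O_6: 1·40.078 + 1·55.845 + 2·28.085 + 6·15.999 = 248.087 g/mol.
Mass of Ca per formula unit: 1 × 40.078 = 40.078 g.
Weight fraction Ca = 40.078 / 248.087 = 0.1615.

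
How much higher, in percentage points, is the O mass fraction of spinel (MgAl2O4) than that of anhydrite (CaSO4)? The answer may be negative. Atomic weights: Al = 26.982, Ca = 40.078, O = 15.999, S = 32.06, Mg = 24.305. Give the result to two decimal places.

-2.03 percentage points

O in MgAl2O4: molar mass 142.265 g/mol; 4×15.999 = 63.996 g → 44.98 wt%.
O in CaSO4: molar mass 136.134 g/mol; 4×15.999 = 63.996 g → 47.01 wt%.
Difference = 44.98 − 47.01 = -2.03 percentage points.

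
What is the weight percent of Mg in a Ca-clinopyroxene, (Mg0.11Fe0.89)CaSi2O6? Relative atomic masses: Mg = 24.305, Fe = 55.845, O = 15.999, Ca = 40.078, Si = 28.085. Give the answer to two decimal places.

M((Mg0.11Fe0.89)CaSi2O6) = 244.618 g/mol.
Mg contributes 0.11 × 24.305 = 2.674 g per mole.
2.674/244.618 = 0.0109 → 1.09%.

1.09 wt%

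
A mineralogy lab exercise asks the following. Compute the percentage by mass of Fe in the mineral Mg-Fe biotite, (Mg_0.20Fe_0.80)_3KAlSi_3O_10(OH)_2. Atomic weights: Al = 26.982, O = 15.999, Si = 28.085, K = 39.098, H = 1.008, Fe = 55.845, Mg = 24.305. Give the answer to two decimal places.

27.19 mass %

M((Mg_0.20Fe_0.80)_3KAlSi_3O_10(OH)_2) = 492.950 g/mol.
Fe contributes 2.40 × 55.845 = 134.028 g per mole.
134.028/492.950 = 0.2719 → 27.19%.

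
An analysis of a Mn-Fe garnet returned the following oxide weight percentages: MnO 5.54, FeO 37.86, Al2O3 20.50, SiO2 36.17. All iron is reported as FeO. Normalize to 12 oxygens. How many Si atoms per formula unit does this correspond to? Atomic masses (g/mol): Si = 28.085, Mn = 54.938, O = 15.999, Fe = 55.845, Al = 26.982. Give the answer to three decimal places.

2.995 Si apfu

5.54 wt% MnO ÷ 70.937 g/mol = 0.07810 mol, giving 0.07810 Mn and 0.07810 O.
37.86 wt% FeO ÷ 71.844 g/mol = 0.52698 mol, giving 0.52698 Fe and 0.52698 O.
20.50 wt% Al2O3 ÷ 101.961 g/mol = 0.20106 mol, giving 0.40212 Al and 0.60318 O.
36.17 wt% SiO2 ÷ 60.083 g/mol = 0.60200 mol, giving 0.60200 Si and 1.20400 O.
Oxygen sums to 2.41226; scaling by 12/2.41226 = 4.97459 puts the formula on 12 O.
Si: 0.60200 × 4.97459 = 2.995 atoms per formula unit.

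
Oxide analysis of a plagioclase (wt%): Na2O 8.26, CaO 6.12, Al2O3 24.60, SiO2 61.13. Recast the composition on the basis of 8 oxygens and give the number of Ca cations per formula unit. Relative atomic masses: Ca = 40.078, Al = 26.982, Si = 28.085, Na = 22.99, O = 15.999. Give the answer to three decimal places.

0.291 Ca apfu

Na2O: 8.26/61.979 = 0.13327 mol → 0.26654 mol Na, 0.13327 mol O.
CaO: 6.12/56.077 = 0.10914 mol → 0.10914 mol Ca, 0.10914 mol O.
Al2O3: 24.60/101.961 = 0.24127 mol → 0.48254 mol Al, 0.72381 mol O.
SiO2: 61.13/60.083 = 1.01743 mol → 1.01743 mol Si, 2.03486 mol O.
Total oxygen = 3.00108 mol. Normalization factor = 8/3.00108 = 2.66571.
Ca per 8 O = 0.10914 × 2.66571 = 0.291.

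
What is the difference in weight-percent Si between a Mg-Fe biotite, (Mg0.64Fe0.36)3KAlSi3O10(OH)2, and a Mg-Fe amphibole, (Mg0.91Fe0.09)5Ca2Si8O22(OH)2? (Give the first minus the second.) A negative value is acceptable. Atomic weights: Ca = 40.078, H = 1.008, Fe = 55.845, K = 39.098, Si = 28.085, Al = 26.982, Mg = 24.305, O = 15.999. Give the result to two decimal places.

-8.51 percentage points

M((Mg0.64Fe0.36)3KAlSi3O10(OH)2) = 451.317 g/mol, so wt% Si = 84.255/451.317 × 100 = 18.67%.
M((Mg0.91Fe0.09)5Ca2Si8O22(OH)2) = 826.546 g/mol, so wt% Si = 224.680/826.546 × 100 = 27.18%.
18.67 − 27.18 = -8.51 pp.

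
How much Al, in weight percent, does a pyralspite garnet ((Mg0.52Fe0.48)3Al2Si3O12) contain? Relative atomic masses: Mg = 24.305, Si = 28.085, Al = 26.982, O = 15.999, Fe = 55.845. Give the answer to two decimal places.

M((Mg0.52Fe0.48)3Al2Si3O12) = 448.540 g/mol.
Al contributes 2 × 26.982 = 53.964 g per mole.
53.964/448.540 = 0.1203 → 12.03%.

12.03 weight percent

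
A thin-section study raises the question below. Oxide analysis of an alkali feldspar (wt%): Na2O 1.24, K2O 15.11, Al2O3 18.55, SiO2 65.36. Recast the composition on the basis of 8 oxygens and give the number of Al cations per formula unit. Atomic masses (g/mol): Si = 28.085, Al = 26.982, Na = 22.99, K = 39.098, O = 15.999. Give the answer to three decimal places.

1.003 Al apfu

1.24 wt% Na2O ÷ 61.979 g/mol = 0.02001 mol, giving 0.04002 Na and 0.02001 O.
15.11 wt% K2O ÷ 94.195 g/mol = 0.16041 mol, giving 0.32082 K and 0.16041 O.
18.55 wt% Al2O3 ÷ 101.961 g/mol = 0.18193 mol, giving 0.36386 Al and 0.54579 O.
65.36 wt% SiO2 ÷ 60.083 g/mol = 1.08783 mol, giving 1.08783 Si and 2.17566 O.
Oxygen sums to 2.90187; scaling by 8/2.90187 = 2.75684 puts the formula on 8 O.
Al: 0.36386 × 2.75684 = 1.003 atoms per formula unit.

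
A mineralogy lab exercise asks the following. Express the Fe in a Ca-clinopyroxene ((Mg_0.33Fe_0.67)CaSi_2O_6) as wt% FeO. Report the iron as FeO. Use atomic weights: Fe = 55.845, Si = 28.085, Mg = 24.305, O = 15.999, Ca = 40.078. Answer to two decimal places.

Formula mass = 237.679 g/mol.
0.67 Fe → 0.6700 mol FeO per formula unit; M(FeO) = 71.844, so FeO mass = 48.135 g.
48.135/237.679 × 100 = 20.25 wt%.

20.25 wt%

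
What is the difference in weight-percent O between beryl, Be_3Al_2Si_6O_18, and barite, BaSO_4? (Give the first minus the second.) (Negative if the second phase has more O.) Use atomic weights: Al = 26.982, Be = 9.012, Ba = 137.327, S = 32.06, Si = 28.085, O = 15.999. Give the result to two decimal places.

M(Be_3Al_2Si_6O_18) = 537.492 g/mol, so wt% O = 287.982/537.492 × 100 = 53.58%.
M(BaSO_4) = 233.383 g/mol, so wt% O = 63.996/233.383 × 100 = 27.42%.
53.58 − 27.42 = 26.16 pp.

26.16 percentage points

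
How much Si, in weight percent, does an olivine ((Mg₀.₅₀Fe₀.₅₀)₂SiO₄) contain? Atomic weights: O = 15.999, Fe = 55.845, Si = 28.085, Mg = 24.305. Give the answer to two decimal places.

Molar mass of (Mg₀.₅₀Fe₀.₅₀)₂SiO₄: 1×24.305 + 1×55.845 + 1×28.085 + 4×15.999 = 172.231 g/mol.
Mass of Si per formula unit: 1 × 28.085 = 28.085 g.
Weight fraction Si = 28.085 / 172.231 = 0.1631.

16.31 weight percent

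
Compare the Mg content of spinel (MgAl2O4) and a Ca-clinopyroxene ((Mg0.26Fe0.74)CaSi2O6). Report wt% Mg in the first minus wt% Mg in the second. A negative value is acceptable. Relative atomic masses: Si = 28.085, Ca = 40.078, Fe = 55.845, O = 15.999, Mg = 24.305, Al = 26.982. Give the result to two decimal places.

14.45 percentage points

Mg in MgAl2O4: molar mass 142.265 g/mol; 1×24.305 = 24.305 g → 17.08 wt%.
Mg in (Mg0.26Fe0.74)CaSi2O6: molar mass 239.887 g/mol; 0.26×24.305 = 6.319 g → 2.63 wt%.
Difference = 17.08 − 2.63 = 14.45 percentage points.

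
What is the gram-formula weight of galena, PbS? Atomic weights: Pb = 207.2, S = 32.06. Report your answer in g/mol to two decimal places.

239.26 g/mol

M = 1(207.2) + 1(32.06)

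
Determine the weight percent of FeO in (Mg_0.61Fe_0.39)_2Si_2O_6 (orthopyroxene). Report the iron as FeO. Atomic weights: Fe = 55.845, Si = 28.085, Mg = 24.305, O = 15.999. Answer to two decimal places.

Molar mass of (Mg_0.61Fe_0.39)_2Si_2O_6 = 1.22*24.305 + 0.78*55.845 + 2*28.085 + 6*15.999 = 225.375 g/mol.
Each formula unit contains 0.78 Fe, equivalent to 0.78/1 = 0.7800 mol FeO.
M(FeO) = 1×55.845 + 1×15.999 = 71.844 g/mol.
Mass of FeO per formula unit = 0.7800 × 71.844 = 56.038 g.
FeO wt% = 56.038 / 225.375 × 100 = 24.86%.

24.86 wt%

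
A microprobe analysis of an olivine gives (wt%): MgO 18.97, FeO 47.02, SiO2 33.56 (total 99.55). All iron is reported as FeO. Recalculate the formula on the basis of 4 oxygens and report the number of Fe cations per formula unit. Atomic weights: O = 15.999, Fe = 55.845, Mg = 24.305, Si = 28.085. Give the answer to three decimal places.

18.97 wt% MgO ÷ 40.304 g/mol = 0.47067 mol, giving 0.47067 Mg and 0.47067 O.
47.02 wt% FeO ÷ 71.844 g/mol = 0.65447 mol, giving 0.65447 Fe and 0.65447 O.
33.56 wt% SiO2 ÷ 60.083 g/mol = 0.55856 mol, giving 0.55856 Si and 1.11712 O.
Oxygen sums to 2.24226; scaling by 4/2.24226 = 1.78391 puts the formula on 4 O.
Fe: 0.65447 × 1.78391 = 1.168 atoms per formula unit.

1.168 Fe apfu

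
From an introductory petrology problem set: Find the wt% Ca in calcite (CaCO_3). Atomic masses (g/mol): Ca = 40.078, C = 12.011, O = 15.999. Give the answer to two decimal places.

M(CaCO_3) = 100.086 g/mol.
Ca contributes 1 × 40.078 = 40.078 g per mole.
40.078/100.086 = 0.4004 → 40.04%.

40.04 mass %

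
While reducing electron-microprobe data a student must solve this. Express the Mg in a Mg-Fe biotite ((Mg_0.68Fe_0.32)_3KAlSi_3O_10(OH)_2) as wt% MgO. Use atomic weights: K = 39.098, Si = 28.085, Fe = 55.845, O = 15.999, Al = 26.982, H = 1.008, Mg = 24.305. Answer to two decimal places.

Molar mass of (Mg_0.68Fe_0.32)_3KAlSi_3O_10(OH)_2 = 2.04*24.305 + 0.96*55.845 + 1*39.098 + 1*26.982 + 3*28.085 + 12*15.999 + 2*1.008 = 447.532 g/mol.
Each formula unit contains 2.04 Mg, equivalent to 2.04/1 = 2.0400 mol MgO.
M(MgO) = 1×24.305 + 1×15.999 = 40.304 g/mol.
Mass of MgO per formula unit = 2.0400 × 40.304 = 82.220 g.
MgO wt% = 82.220 / 447.532 × 100 = 18.37%.

18.37 wt%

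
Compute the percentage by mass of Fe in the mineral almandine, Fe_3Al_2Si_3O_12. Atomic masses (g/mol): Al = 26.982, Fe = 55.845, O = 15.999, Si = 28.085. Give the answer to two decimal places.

Formula mass = 3*55.845 + 2*26.982 + 3*28.085 + 12*15.999 = 497.742 g/mol, of which 167.535 g is Fe.
So Fe makes up 167.535/497.742 = 0.3366 of the mass, i.e. 33.66%.

33.66 wt%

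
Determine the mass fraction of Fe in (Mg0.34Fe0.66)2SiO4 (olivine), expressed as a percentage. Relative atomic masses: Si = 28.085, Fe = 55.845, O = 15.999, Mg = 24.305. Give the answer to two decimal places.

M((Mg0.34Fe0.66)2SiO4) = 182.324 g/mol.
Fe contributes 1.32 × 55.845 = 73.715 g per mole.
73.715/182.324 = 0.4043 → 40.43%.

40.43 mass %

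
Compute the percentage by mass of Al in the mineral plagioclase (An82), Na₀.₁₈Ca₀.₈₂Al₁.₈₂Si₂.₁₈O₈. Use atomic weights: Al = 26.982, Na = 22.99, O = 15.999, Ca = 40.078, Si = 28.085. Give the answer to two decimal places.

17.84 mass %

Molar mass of Na₀.₁₈Ca₀.₈₂Al₁.₈₂Si₂.₁₈O₈: 0.18×22.99 + 0.82×40.078 + 1.82×26.982 + 2.18×28.085 + 8×15.999 = 275.327 g/mol.
Mass of Al per formula unit: 1.82 × 26.982 = 49.107 g.
Weight fraction Al = 49.107 / 275.327 = 0.1784.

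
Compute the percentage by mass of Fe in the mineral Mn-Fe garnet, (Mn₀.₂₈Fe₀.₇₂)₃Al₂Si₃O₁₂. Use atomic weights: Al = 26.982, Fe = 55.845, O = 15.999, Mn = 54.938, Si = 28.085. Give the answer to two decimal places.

24.27 mass %

Formula mass = 0.84×54.938 + 2.16×55.845 + 2×26.982 + 3×28.085 + 12×15.999 = 496.980 g/mol, of which 120.625 g is Fe.
So Fe makes up 120.625/496.980 = 0.2427 of the mass, i.e. 24.27%.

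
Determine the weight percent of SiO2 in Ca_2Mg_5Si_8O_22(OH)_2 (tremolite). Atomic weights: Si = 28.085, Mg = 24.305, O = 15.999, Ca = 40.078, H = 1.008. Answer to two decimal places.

59.17 wt%

Formula mass = 812.353 g/mol.
8 Si → 8.0000 mol SiO2 per formula unit; M(SiO2) = 60.083, so SiO2 mass = 480.664 g.
480.664/812.353 × 100 = 59.17 wt%.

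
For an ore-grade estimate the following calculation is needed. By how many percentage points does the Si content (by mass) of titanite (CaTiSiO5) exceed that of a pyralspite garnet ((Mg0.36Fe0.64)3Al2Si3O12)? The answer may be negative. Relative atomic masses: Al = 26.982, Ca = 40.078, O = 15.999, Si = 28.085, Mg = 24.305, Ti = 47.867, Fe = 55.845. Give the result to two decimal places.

M(CaTiSiO5) = 196.025 g/mol, so wt% Si = 28.085/196.025 × 100 = 14.33%.
M((Mg0.36Fe0.64)3Al2Si3O12) = 463.679 g/mol, so wt% Si = 84.255/463.679 × 100 = 18.17%.
14.33 − 18.17 = -3.84 pp.

-3.84 percentage points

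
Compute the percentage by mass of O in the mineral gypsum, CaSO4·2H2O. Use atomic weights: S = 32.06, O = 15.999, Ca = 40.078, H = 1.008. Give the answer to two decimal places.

Molar mass of CaSO4·2H2O: 1*40.078 + 1*32.06 + 6*15.999 + 4*1.008 = 172.164 g/mol.
Mass of O per formula unit: 6 × 15.999 = 95.994 g.
Weight fraction O = 95.994 / 172.164 = 0.5576.

55.76 wt%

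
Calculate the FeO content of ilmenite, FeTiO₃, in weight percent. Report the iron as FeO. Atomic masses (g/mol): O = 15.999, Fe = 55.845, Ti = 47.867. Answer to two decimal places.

47.36 wt%

M(FeTiO₃) = 151.709 g/mol; M(FeO) = 71.844 g/mol.
Moles FeO per formula unit = 1 Fe ÷ 1 = 1.0000.
FeO fraction = (1.0000 × 71.844) / 151.709 = 71.844/151.709 = 0.4736.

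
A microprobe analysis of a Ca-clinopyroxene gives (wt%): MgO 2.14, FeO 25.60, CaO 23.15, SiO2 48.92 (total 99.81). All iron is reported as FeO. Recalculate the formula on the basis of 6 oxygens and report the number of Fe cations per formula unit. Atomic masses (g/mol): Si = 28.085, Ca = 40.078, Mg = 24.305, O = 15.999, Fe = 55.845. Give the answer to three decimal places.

2.14 wt% MgO ÷ 40.304 g/mol = 0.05310 mol, giving 0.05310 Mg and 0.05310 O.
25.60 wt% FeO ÷ 71.844 g/mol = 0.35633 mol, giving 0.35633 Fe and 0.35633 O.
23.15 wt% CaO ÷ 56.077 g/mol = 0.41283 mol, giving 0.41283 Ca and 0.41283 O.
48.92 wt% SiO2 ÷ 60.083 g/mol = 0.81421 mol, giving 0.81421 Si and 1.62842 O.
Oxygen sums to 2.45068; scaling by 6/2.45068 = 2.44830 puts the formula on 6 O.
Fe: 0.35633 × 2.44830 = 0.872 atoms per formula unit.

0.872 Fe apfu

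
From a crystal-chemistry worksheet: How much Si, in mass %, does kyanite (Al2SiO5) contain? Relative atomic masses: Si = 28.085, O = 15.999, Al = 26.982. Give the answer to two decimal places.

Molar mass of Al2SiO5: 2·26.982 + 1·28.085 + 5·15.999 = 162.044 g/mol.
Mass of Si per formula unit: 1 × 28.085 = 28.085 g.
Weight fraction Si = 28.085 / 162.044 = 0.1733.

17.33 mass %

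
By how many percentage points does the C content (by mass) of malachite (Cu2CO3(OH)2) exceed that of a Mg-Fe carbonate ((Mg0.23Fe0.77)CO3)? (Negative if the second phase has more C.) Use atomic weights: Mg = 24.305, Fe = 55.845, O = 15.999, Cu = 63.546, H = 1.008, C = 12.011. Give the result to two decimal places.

M(Cu2CO3(OH)2) = 221.114 g/mol, so wt% C = 12.011/221.114 × 100 = 5.43%.
M((Mg0.23Fe0.77)CO3) = 108.599 g/mol, so wt% C = 12.011/108.599 × 100 = 11.06%.
5.43 − 11.06 = -5.63 pp.

-5.63 percentage points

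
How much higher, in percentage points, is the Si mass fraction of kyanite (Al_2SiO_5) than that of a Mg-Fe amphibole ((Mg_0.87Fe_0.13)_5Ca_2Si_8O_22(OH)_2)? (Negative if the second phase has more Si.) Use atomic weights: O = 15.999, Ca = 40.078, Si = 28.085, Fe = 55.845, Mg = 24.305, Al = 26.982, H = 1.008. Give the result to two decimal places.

-9.65 percentage points

First mineral: 28.085 g Si in 162.044 g formula = 17.33 wt% Si.
Second mineral: 224.680 g Si in 832.854 g formula = 26.98 wt% Si.
17.33% − 26.98% gives a difference of -9.65 percentage points.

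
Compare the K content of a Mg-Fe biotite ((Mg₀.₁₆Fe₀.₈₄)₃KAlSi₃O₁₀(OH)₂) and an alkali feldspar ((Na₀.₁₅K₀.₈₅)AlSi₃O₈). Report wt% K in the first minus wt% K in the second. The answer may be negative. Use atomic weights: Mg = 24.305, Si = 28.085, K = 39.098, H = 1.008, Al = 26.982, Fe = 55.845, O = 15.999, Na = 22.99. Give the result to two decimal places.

-4.17 percentage points

K in (Mg₀.₁₆Fe₀.₈₄)₃KAlSi₃O₁₀(OH)₂: molar mass 496.735 g/mol; 1×39.098 = 39.098 g → 7.87 wt%.
K in (Na₀.₁₅K₀.₈₅)AlSi₃O₈: molar mass 275.911 g/mol; 0.85×39.098 = 33.233 g → 12.04 wt%.
Difference = 7.87 − 12.04 = -4.17 percentage points.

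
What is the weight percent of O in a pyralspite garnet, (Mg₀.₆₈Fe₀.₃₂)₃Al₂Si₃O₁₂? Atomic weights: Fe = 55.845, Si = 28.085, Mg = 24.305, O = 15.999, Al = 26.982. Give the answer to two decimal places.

Molar mass of (Mg₀.₆₈Fe₀.₃₂)₃Al₂Si₃O₁₂: 2.04×24.305 + 0.96×55.845 + 2×26.982 + 3×28.085 + 12×15.999 = 433.400 g/mol.
Mass of O per formula unit: 12 × 15.999 = 191.988 g.
Weight fraction O = 191.988 / 433.400 = 0.4430.

44.30 mass %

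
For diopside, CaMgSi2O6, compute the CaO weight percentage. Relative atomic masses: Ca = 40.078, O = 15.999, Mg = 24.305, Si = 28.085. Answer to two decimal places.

Molar mass of CaMgSi2O6 = 1×40.078 + 1×24.305 + 2×28.085 + 6×15.999 = 216.547 g/mol.
Each formula unit contains 1 Ca, equivalent to 1/1 = 1.0000 mol CaO.
M(CaO) = 1×40.078 + 1×15.999 = 56.077 g/mol.
Mass of CaO per formula unit = 1.0000 × 56.077 = 56.077 g.
CaO wt% = 56.077 / 216.547 × 100 = 25.90%.

25.90 wt%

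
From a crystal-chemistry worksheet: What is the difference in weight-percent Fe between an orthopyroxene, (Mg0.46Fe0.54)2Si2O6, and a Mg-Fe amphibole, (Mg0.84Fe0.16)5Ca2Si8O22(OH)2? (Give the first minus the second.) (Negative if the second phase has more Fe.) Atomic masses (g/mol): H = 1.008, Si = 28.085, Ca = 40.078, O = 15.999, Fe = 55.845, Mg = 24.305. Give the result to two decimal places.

20.35 percentage points

First mineral: 60.313 g Fe in 234.837 g formula = 25.68 wt% Fe.
Second mineral: 44.676 g Fe in 837.585 g formula = 5.33 wt% Fe.
25.68% − 5.33% gives a difference of 20.35 percentage points.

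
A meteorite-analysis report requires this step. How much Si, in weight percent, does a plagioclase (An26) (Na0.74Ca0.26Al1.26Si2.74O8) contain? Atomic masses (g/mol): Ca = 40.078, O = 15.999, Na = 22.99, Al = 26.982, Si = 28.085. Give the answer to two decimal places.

28.89 weight percent

Formula mass = 0.74·22.99 + 0.26·40.078 + 1.26·26.982 + 2.74·28.085 + 8·15.999 = 266.375 g/mol, of which 76.953 g is Si.
So Si makes up 76.953/266.375 = 0.2889 of the mass, i.e. 28.89%.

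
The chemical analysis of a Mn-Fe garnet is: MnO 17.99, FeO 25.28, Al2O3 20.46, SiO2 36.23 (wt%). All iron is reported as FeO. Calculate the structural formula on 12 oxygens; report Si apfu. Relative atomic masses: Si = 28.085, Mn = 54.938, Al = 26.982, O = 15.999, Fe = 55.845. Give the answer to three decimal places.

MnO: 17.99/70.937 = 0.25361 mol → 0.25361 mol Mn, 0.25361 mol O.
FeO: 25.28/71.844 = 0.35187 mol → 0.35187 mol Fe, 0.35187 mol O.
Al2O3: 20.46/101.961 = 0.20066 mol → 0.40132 mol Al, 0.60198 mol O.
SiO2: 36.23/60.083 = 0.60300 mol → 0.60300 mol Si, 1.20600 mol O.
Total oxygen = 2.41346 mol. Normalization factor = 12/2.41346 = 4.97211.
Si per 12 O = 0.60300 × 4.97211 = 2.998.

2.998 Si apfu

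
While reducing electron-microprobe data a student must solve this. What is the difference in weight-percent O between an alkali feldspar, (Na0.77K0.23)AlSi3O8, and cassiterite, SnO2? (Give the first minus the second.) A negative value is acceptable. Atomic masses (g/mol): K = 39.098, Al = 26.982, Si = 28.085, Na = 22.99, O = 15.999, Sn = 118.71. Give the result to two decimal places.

M((Na0.77K0.23)AlSi3O8) = 265.924 g/mol, so wt% O = 127.992/265.924 × 100 = 48.13%.
M(SnO2) = 150.708 g/mol, so wt% O = 31.998/150.708 × 100 = 21.23%.
48.13 − 21.23 = 26.90 pp.

26.90 percentage points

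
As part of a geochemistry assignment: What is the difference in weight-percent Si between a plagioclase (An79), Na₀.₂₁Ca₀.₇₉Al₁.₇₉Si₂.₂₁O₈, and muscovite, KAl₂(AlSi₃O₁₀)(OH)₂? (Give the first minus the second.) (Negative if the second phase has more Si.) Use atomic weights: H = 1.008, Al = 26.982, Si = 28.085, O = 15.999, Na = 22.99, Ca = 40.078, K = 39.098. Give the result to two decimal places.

1.43 percentage points

M(Na₀.₂₁Ca₀.₇₉Al₁.₇₉Si₂.₂₁O₈) = 274.847 g/mol, so wt% Si = 62.068/274.847 × 100 = 22.58%.
M(KAl₂(AlSi₃O₁₀)(OH)₂) = 398.303 g/mol, so wt% Si = 84.255/398.303 × 100 = 21.15%.
22.58 − 21.15 = 1.43 pp.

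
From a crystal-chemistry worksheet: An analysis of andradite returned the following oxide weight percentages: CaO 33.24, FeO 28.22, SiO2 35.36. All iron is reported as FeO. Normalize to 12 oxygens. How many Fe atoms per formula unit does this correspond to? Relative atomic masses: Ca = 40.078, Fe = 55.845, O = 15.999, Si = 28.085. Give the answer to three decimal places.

2.180 Fe apfu

CaO: 33.24/56.077 = 0.59276 mol → 0.59276 mol Ca, 0.59276 mol O.
FeO: 28.22/71.844 = 0.39280 mol → 0.39280 mol Fe, 0.39280 mol O.
SiO2: 35.36/60.083 = 0.58852 mol → 0.58852 mol Si, 1.17704 mol O.
Total oxygen = 2.16260 mol. Normalization factor = 12/2.16260 = 5.54888.
Fe per 12 O = 0.39280 × 5.54888 = 2.180.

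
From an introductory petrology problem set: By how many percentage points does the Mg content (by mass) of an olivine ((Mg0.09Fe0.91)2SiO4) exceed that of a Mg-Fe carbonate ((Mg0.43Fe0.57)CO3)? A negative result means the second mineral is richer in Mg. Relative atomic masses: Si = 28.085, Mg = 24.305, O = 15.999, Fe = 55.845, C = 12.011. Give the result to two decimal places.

Mg in (Mg0.09Fe0.91)2SiO4: molar mass 198.094 g/mol; 0.18×24.305 = 4.375 g → 2.21 wt%.
Mg in (Mg0.43Fe0.57)CO3: molar mass 102.291 g/mol; 0.43×24.305 = 10.451 g → 10.22 wt%.
Difference = 2.21 − 10.22 = -8.01 percentage points.

-8.01 percentage points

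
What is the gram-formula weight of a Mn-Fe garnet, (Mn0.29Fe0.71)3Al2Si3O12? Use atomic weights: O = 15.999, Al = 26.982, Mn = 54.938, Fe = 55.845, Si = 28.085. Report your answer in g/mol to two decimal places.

496.95 g/mol

The formula mass is the sum 0.87·54.938 + 2.13·55.845 + 2·26.982 + 3·28.085 + 12·15.999.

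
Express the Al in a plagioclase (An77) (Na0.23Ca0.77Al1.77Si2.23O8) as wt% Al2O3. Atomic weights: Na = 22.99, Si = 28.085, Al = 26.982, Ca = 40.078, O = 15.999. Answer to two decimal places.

32.87 wt%

Molar mass of Na0.23Ca0.77Al1.77Si2.23O8 = 0.23*22.99 + 0.77*40.078 + 1.77*26.982 + 2.23*28.085 + 8*15.999 = 274.527 g/mol.
Each formula unit contains 1.77 Al, equivalent to 1.77/2 = 0.8850 mol Al2O3.
M(Al2O3) = 2×26.982 + 3×15.999 = 101.961 g/mol.
Mass of Al2O3 per formula unit = 0.8850 × 101.961 = 90.235 g.
Al2O3 wt% = 90.235 / 274.527 × 100 = 32.87%.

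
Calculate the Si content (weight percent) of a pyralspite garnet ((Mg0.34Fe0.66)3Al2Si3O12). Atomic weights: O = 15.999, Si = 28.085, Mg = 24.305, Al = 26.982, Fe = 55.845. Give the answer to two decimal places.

18.10 weight percent

Formula mass = 1.02·24.305 + 1.98·55.845 + 2·26.982 + 3·28.085 + 12·15.999 = 465.571 g/mol, of which 84.255 g is Si.
So Si makes up 84.255/465.571 = 0.1810 of the mass, i.e. 18.10%.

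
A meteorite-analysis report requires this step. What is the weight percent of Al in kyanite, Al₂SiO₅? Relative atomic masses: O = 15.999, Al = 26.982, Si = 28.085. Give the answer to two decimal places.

Formula mass = 2×26.982 + 1×28.085 + 5×15.999 = 162.044 g/mol, of which 53.964 g is Al.
So Al makes up 53.964/162.044 = 0.3330 of the mass, i.e. 33.30%.

33.30 mass %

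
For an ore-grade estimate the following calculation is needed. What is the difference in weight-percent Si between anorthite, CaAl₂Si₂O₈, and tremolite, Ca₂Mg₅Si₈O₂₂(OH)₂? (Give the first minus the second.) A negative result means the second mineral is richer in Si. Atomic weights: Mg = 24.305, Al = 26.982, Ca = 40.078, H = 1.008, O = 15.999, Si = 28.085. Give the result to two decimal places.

Si in CaAl₂Si₂O₈: molar mass 278.204 g/mol; 2×28.085 = 56.170 g → 20.19 wt%.
Si in Ca₂Mg₅Si₈O₂₂(OH)₂: molar mass 812.353 g/mol; 8×28.085 = 224.680 g → 27.66 wt%.
Difference = 20.19 − 27.66 = -7.47 percentage points.

-7.47 percentage points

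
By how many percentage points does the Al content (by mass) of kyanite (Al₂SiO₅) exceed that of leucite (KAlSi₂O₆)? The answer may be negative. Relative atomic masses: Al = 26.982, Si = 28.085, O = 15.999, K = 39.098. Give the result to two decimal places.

First mineral: 53.964 g Al in 162.044 g formula = 33.30 wt% Al.
Second mineral: 26.982 g Al in 218.244 g formula = 12.36 wt% Al.
33.30% − 12.36% gives a difference of 20.94 percentage points.

20.94 percentage points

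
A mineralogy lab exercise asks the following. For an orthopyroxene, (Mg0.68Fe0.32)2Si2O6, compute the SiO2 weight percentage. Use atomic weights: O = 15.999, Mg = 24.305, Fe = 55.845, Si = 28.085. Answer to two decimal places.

54.38 wt%

Molar mass of (Mg0.68Fe0.32)2Si2O6 = 1.36·24.305 + 0.64·55.845 + 2·28.085 + 6·15.999 = 220.960 g/mol.
Each formula unit contains 2 Si, equivalent to 2/1 = 2.0000 mol SiO2.
M(SiO2) = 1×28.085 + 2×15.999 = 60.083 g/mol.
Mass of SiO2 per formula unit = 2.0000 × 60.083 = 120.166 g.
SiO2 wt% = 120.166 / 220.960 × 100 = 54.38%.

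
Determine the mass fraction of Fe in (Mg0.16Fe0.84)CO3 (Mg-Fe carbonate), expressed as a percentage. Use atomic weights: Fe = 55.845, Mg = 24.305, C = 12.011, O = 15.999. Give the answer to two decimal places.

42.33 mass %

M((Mg0.16Fe0.84)CO3) = 110.807 g/mol.
Fe contributes 0.84 × 55.845 = 46.910 g per mole.
46.910/110.807 = 0.4233 → 42.33%.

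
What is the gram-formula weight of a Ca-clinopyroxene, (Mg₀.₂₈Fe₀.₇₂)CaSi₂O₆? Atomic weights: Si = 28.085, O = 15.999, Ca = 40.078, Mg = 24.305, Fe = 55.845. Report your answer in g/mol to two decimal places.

The formula mass is the sum 0.28·24.305 + 0.72·55.845 + 1·40.078 + 2·28.085 + 6·15.999.

239.26 g/mol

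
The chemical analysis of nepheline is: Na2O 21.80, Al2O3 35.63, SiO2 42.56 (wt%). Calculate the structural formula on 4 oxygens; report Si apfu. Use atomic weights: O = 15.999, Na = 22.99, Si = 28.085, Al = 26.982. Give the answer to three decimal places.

1.006 Si apfu

Na2O (M=61.979): mol = 0.35173; Na = 0.70346, O = 0.35173.
Al2O3 (M=101.961): mol = 0.34945; Al = 0.69890, O = 1.04835.
SiO2 (M=60.083): mol = 0.70835; Si = 0.70835, O = 1.41670.
ΣO = 2.81678; factor = 4/ΣO = 1.42006.
Si apfu = 0.70835 × 1.42006 = 1.006.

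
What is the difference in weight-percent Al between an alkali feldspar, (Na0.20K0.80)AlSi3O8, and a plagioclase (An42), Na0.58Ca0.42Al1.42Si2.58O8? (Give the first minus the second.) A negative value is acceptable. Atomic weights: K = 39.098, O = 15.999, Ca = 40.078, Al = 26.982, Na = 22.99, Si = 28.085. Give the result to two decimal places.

First mineral: 26.982 g Al in 275.105 g formula = 9.81 wt% Al.
Second mineral: 38.314 g Al in 268.933 g formula = 14.25 wt% Al.
9.81% − 14.25% gives a difference of -4.44 percentage points.

-4.44 percentage points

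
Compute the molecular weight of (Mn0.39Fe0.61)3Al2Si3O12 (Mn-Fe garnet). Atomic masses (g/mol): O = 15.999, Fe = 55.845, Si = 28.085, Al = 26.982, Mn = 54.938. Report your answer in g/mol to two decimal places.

496.68 g/mol

M = 1.17(54.938) + 1.83(55.845) + 2(26.982) + 3(28.085) + 12(15.999)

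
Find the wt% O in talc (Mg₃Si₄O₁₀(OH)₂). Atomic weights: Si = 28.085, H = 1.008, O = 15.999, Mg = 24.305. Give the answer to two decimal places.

50.62 wt%

Molar mass of Mg₃Si₄O₁₀(OH)₂: 3·24.305 + 4·28.085 + 12·15.999 + 2·1.008 = 379.259 g/mol.
Mass of O per formula unit: 12 × 15.999 = 191.988 g.
Weight fraction O = 191.988 / 379.259 = 0.5062.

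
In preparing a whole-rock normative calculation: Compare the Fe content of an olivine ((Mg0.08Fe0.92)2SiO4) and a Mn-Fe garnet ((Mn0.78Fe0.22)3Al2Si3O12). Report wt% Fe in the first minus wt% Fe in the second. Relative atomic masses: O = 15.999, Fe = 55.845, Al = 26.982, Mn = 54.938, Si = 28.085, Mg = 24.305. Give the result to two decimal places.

44.27 percentage points

M((Mg0.08Fe0.92)2SiO4) = 198.725 g/mol, so wt% Fe = 102.755/198.725 × 100 = 51.71%.
M((Mn0.78Fe0.22)3Al2Si3O12) = 495.620 g/mol, so wt% Fe = 36.858/495.620 × 100 = 7.44%.
51.71 − 7.44 = 44.27 pp.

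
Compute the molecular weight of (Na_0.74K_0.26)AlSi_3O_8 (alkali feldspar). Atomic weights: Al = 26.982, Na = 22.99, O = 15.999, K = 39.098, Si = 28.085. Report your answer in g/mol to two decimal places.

266.41 g/mol

The formula mass is the sum 0.74×22.99 + 0.26×39.098 + 1×26.982 + 3×28.085 + 8×15.999.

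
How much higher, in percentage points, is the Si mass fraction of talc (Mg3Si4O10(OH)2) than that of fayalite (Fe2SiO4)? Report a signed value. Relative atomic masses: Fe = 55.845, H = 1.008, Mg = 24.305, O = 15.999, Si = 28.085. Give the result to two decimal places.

Si in Mg3Si4O10(OH)2: molar mass 379.259 g/mol; 4×28.085 = 112.340 g → 29.62 wt%.
Si in Fe2SiO4: molar mass 203.771 g/mol; 1×28.085 = 28.085 g → 13.78 wt%.
Difference = 29.62 − 13.78 = 15.84 percentage points.

15.84 percentage points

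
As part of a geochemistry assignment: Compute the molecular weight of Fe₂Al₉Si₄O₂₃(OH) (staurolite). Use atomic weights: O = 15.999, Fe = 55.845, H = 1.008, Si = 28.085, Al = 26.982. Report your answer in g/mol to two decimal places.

M = 2*55.845 + 9*26.982 + 4*28.085 + 24*15.999 + 1*1.008

851.85 g/mol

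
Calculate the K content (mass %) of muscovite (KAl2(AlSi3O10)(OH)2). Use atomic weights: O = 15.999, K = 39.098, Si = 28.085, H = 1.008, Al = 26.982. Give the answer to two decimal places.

9.82 mass %

M(KAl2(AlSi3O10)(OH)2) = 398.303 g/mol.
K contributes 1 × 39.098 = 39.098 g per mole.
39.098/398.303 = 0.0982 → 9.82%.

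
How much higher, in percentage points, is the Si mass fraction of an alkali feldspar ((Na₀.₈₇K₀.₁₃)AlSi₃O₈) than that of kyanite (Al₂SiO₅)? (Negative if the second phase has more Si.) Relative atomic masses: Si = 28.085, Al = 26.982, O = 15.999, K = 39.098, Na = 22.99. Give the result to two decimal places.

14.55 percentage points

M((Na₀.₈₇K₀.₁₃)AlSi₃O₈) = 264.313 g/mol, so wt% Si = 84.255/264.313 × 100 = 31.88%.
M(Al₂SiO₅) = 162.044 g/mol, so wt% Si = 28.085/162.044 × 100 = 17.33%.
31.88 − 17.33 = 14.55 pp.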